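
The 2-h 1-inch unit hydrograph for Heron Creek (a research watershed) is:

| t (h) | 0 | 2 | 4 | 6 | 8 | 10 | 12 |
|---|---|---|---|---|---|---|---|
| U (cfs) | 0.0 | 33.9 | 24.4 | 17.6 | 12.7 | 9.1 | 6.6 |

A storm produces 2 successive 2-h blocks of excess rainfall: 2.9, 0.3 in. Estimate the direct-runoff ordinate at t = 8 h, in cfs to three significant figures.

Q ≈ 42.1 cfs

By discrete convolution, Q_j = Σ (P_i / 1 in) · U_{j−i}.
At t = 8 h (j=4): Q = (2.9/1)·12.7 + (0.3/1)·17.6 = 42.1 cfs.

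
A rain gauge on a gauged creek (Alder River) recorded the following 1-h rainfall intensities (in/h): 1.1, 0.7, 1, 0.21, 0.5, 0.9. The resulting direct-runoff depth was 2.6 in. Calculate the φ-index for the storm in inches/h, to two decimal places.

φ ≈ 0.32 in/h

Only the 5 blocks with intensity above φ contribute runoff: 1.1, 0.7, 1, 0.5, 0.9 in/h.
Σ(I−φ)·Δt = d  ⇒  (1.1+0.7+1+0.5+0.9 − 5φ)·1 = 2.6
φ = (4.200 − 2.6/1) / 5 = 0.32 in/h.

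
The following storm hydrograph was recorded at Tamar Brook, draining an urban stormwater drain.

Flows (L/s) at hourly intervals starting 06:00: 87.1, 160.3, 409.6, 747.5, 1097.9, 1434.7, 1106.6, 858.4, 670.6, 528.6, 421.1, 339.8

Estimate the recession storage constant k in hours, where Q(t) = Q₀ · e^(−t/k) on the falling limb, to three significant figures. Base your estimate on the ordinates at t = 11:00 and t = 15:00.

k ≈ 4.01 h

On the falling limb, Q drops from 1434.7 to 528.6 L/s between t = 11:00 and t = 15:00 (Δt = 4 h).
k = −Δt / ln(Q₂/Q₁) = −4 / ln(528.6/1434.7) = 4.01 h.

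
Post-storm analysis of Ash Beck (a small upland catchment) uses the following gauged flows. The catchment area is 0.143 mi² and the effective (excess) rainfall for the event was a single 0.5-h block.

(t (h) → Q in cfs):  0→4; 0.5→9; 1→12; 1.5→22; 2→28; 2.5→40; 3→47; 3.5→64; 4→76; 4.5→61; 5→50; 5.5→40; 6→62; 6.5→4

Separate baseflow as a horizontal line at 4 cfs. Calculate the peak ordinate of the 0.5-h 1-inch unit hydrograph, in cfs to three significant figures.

Direct runoff: 0.0, 5.0, 8.0, 18.0, 24.0, 36.0, 43.0, 60.0, 72.0, 57.0, 46.0, 36.0, 58.0, 0.0 cfs; ΣQ_DR = 463.0 cfs, peak = 72.0 cfs.
Runoff depth d = ΣQ_DR·Δt / A = 463.0 × 1800 / (0.143 mi²) = 2.509 in.
The 1-inch UH is the DRH scaled by (1 in)/d, so U_p = 72.0 × 1/2.509 = 28.7 cfs.

U_p ≈ 28.7 cfs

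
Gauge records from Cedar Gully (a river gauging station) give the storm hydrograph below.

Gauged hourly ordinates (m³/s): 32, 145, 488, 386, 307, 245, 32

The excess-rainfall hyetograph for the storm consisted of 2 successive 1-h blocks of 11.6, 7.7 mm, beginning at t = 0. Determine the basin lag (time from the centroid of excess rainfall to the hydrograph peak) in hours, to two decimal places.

Centroid of excess rainfall: t_c = Σ P_i·t̄_i / ΣP_i = 0.8990 h (block centres at 0.5, 1.5 h).
Hydrograph peak occurs at t = 2 h, so basin lag t_L = 2 − 0.8990 = 1.10 h.

t_L ≈ 1.10 h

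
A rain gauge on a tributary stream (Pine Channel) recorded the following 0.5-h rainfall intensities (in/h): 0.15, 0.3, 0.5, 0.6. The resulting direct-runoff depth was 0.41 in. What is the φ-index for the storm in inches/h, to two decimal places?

φ ≈ 0.19 in/h

Only the 3 blocks with intensity above φ contribute runoff: 0.3, 0.5, 0.6 in/h.
Σ(I−φ)·Δt = d  ⇒  (0.3+0.5+0.6 − 3φ)·0.5 = 0.41
φ = (1.400 − 0.41/0.5) / 3 = 0.19 in/h.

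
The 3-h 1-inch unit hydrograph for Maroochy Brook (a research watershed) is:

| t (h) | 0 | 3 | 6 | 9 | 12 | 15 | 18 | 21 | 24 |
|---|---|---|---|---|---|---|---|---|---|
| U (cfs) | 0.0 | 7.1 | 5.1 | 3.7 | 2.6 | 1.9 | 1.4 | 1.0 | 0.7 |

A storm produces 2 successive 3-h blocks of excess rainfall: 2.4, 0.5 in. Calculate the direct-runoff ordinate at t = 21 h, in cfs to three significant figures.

Q ≈ 3.10 cfs

By discrete convolution, Q_j = Σ (P_i / 1 in) · U_{j−i}.
At t = 21 h (j=7): Q = (2.4/1)·1.0 + (0.5/1)·1.4 = 3.10 cfs.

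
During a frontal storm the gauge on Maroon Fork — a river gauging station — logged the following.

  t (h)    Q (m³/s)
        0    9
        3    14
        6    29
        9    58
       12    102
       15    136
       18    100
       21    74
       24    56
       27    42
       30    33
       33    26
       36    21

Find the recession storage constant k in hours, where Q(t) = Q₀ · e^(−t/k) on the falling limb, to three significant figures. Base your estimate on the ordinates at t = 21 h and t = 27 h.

k ≈ 10.6 h

On the falling limb, Q drops from 74 to 42 m³/s between t = 21 h and t = 27 h (Δt = 6 h).
k = −Δt / ln(Q₂/Q₁) = −6 / ln(42/74) = 10.6 h.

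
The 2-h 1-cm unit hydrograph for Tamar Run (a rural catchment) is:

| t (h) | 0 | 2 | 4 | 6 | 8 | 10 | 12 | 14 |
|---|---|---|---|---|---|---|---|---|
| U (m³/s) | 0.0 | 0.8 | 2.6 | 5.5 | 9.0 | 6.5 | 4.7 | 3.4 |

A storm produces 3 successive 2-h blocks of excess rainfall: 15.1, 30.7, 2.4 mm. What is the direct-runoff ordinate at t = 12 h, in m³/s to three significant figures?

Q ≈ 29.2 m³/s

By discrete convolution, Q_j = Σ (P_i / 10 mm) · U_{j−i}.
At t = 12 h (j=6): Q = (15.1/10)·4.7 + (30.7/10)·6.5 + (2.4/10)·9.0 = 29.2 m³/s.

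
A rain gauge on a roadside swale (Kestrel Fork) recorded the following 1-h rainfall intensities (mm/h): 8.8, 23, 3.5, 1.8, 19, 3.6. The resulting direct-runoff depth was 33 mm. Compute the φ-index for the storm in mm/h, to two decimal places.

Only the 3 blocks with intensity above φ contribute runoff: 8.8, 23, 19 mm/h.
Σ(I−φ)·Δt = d  ⇒  (8.8+23+19 − 3φ)·1 = 33
φ = (50.80 − 33/1) / 3 = 5.93 mm/h.

φ ≈ 5.93 mm/h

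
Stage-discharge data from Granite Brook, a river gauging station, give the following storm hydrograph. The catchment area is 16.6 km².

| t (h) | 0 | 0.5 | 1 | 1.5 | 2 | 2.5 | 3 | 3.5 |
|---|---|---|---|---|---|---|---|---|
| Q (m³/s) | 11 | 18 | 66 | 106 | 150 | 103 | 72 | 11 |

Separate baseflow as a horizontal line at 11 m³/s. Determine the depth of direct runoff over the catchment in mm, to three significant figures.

d ≈ 48.7 mm

Direct runoff: 0.0, 7.0, 55.0, 95.0, 139.0, 92.0, 61.0, 0.0 m³/s; ΣQ_DR = 449.0 m³/s.
V = ΣQ_DR · Δt = 449.0 × 1800 s = 8.082 × 10^5 m³.
Over A = 16.6 km², depth = V / A = 48.7 mm.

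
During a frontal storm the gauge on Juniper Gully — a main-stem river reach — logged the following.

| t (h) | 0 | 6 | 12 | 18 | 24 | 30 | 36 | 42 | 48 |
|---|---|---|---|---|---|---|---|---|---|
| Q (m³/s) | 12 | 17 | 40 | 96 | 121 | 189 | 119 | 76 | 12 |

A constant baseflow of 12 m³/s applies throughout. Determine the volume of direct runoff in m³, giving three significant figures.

Direct-runoff ordinates (Q − Q_b): 0.0, 5.0, 28.0, 84.0, 109.0, 177.0, 107.0, 64.0, 0.0 m³/s.
ΣQ_DR = 574.0 m³/s.
With Δt = 6 h = 21600 s, V = ΣQ_DR · Δt = 574.0 × 21600 = 1.24 × 10^7 m³.

V ≈ 1.24 × 10^7 m³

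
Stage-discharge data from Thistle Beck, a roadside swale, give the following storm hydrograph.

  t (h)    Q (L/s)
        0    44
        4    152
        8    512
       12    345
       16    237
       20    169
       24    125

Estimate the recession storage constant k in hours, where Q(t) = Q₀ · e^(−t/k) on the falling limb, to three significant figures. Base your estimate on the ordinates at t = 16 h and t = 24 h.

k ≈ 12.5 h

On the falling limb, Q drops from 237 to 125 L/s between t = 16 h and t = 24 h (Δt = 8 h).
k = −Δt / ln(Q₂/Q₁) = −8 / ln(125/237) = 12.5 h.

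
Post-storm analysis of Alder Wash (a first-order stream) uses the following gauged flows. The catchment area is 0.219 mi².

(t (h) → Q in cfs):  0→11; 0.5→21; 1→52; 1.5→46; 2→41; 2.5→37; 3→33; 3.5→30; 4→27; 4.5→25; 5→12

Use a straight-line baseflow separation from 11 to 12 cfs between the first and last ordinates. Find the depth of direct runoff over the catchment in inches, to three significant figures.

d ≈ 0.738 in

Direct runoff: 0.00, 9.90, 40.80, 34.70, 29.60, 25.50, 21.40, 18.30, 15.20, 13.10, 0.00 cfs; ΣQ_DR = 208.5 cfs.
V = ΣQ_DR · Δt = 208.5 × 1800 s = 3.753 × 10^5 ft³.
Over A = 0.219 mi², depth = V / A = 0.738 in.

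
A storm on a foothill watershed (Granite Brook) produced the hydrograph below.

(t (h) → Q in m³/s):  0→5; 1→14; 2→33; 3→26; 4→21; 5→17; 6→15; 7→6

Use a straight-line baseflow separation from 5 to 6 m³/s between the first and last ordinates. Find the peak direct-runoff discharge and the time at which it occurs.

Subtracting baseflow gives direct-runoff ordinates: 0.00, 8.86, 27.71, 20.57, 15.43, 11.29, 9.14, 0.00 m³/s.
The maximum is 27.71 m³/s, occurring at the reading for t = 2 h.

Q_p = 27.71 m³/s at t = 2 h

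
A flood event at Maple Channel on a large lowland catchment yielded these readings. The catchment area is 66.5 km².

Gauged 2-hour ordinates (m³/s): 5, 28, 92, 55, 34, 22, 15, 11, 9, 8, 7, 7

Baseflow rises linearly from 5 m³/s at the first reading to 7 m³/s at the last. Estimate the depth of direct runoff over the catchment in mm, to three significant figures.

Direct runoff: 0.00, 22.82, 86.64, 49.45, 28.27, 16.09, 8.91, 4.73, 2.55, 1.36, 0.18, 0.00 m³/s; ΣQ_DR = 221.0 m³/s.
V = ΣQ_DR · Δt = 221.0 × 7200 s = 1.591 × 10^6 m³.
Over A = 66.5 km², depth = V / A = 23.9 mm.

d ≈ 23.9 mm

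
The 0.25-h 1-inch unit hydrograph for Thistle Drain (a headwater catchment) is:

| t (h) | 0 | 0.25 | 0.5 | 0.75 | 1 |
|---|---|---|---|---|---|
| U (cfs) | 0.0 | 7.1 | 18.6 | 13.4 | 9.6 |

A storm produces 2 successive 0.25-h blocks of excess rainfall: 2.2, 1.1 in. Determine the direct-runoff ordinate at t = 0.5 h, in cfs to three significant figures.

Q ≈ 48.7 cfs

By discrete convolution, Q_j = Σ (P_i / 1 in) · U_{j−i}.
At t = 0.5 h (j=2): Q = (2.2/1)·18.6 + (1.1/1)·7.1 = 48.7 cfs.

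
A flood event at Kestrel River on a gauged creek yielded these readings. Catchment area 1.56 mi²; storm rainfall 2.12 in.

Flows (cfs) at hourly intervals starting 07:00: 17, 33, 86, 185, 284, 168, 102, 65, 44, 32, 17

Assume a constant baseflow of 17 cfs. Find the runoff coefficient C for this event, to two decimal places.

C ≈ 0.40

ΣQ_DR = 846.0 cfs; V = ΣQ_DR·Δt = 3.046 × 10^6 ft³.
Runoff depth d = V / A = 0.8404 in.
C = d / P = 0.8404 / 2.12 = 0.40.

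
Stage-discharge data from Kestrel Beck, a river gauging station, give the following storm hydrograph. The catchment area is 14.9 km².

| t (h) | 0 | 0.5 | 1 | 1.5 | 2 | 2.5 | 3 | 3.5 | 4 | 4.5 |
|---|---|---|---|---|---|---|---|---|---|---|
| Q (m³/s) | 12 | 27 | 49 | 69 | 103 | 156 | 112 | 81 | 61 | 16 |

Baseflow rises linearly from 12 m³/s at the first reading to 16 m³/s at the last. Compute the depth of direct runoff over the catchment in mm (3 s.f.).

Direct runoff: 0.00, 14.56, 36.11, 55.67, 89.22, 141.78, 97.33, 65.89, 45.44, 0.00 m³/s; ΣQ_DR = 546.0 m³/s.
V = ΣQ_DR · Δt = 546.0 × 1800 s = 9.828 × 10^5 m³.
Over A = 14.9 km², depth = V / A = 66.0 mm.

d ≈ 66.0 mm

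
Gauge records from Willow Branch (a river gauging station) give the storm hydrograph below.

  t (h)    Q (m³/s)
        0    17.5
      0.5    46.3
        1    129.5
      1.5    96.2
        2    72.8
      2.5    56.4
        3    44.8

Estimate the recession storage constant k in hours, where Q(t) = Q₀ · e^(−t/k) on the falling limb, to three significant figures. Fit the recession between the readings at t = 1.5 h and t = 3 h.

k ≈ 1.96 h

On the falling limb, Q drops from 96.2 to 44.8 m³/s between t = 1.5 h and t = 3 h (Δt = 1.5 h).
k = −Δt / ln(Q₂/Q₁) = −1.5 / ln(44.8/96.2) = 1.96 h.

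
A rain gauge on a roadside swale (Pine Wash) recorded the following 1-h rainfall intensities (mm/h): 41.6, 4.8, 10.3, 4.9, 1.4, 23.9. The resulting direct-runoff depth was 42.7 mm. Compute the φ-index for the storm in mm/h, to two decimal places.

Only the 2 blocks with intensity above φ contribute runoff: 41.6, 23.9 mm/h.
Σ(I−φ)·Δt = d  ⇒  (41.6+23.9 − 2φ)·1 = 42.7
φ = (65.50 − 42.7/1) / 2 = 11.40 mm/h.

φ ≈ 11.40 mm/h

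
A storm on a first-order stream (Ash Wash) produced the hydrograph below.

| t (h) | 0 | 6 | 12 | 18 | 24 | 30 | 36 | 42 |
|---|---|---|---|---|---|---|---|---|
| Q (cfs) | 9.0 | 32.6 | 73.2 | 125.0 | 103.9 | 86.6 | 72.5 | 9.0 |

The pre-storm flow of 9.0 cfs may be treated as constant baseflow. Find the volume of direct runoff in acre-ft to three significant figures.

V ≈ 218 acre-ft

Direct-runoff ordinates (Q − Q_b): 0.0, 23.6, 64.2, 116.0, 94.9, 77.6, 63.5, 0.0 cfs.
ΣQ_DR = 439.8 cfs.
With Δt = 6 h = 21600 s, V = ΣQ_DR · Δt = 439.8 × 21600 = 9.50 × 10^6 ft³ = 218 acre-ft.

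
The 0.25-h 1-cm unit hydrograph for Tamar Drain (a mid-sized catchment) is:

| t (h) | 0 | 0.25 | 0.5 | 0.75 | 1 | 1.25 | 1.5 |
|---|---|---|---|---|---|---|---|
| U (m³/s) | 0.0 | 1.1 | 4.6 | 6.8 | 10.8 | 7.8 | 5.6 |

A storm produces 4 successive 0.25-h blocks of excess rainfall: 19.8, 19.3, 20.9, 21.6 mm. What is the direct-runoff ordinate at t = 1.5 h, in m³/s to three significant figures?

Q ≈ 63.4 m³/s

By discrete convolution, Q_j = Σ (P_i / 10 mm) · U_{j−i}.
At t = 1.5 h (j=6): Q = (19.8/10)·5.6 + (19.3/10)·7.8 + (20.9/10)·10.8 + (21.6/10)·6.8 = 63.4 m³/s.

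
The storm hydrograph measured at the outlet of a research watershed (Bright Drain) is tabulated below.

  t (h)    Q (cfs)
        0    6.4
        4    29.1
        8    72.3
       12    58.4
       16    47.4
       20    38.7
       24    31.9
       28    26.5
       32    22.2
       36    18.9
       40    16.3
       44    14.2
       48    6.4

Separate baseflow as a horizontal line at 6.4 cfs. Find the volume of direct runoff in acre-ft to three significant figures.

Direct-runoff ordinates (Q − Q_b): 0.0, 22.7, 65.9, 52.0, 41.0, 32.3, 25.5, 20.1, 15.8, 12.5, 9.9, 7.8, 0.0 cfs.
ΣQ_DR = 305.5 cfs.
With Δt = 4 h = 14400 s, V = ΣQ_DR · Δt = 305.5 × 14400 = 4.40 × 10^6 ft³ = 101 acre-ft.

V ≈ 101 acre-ft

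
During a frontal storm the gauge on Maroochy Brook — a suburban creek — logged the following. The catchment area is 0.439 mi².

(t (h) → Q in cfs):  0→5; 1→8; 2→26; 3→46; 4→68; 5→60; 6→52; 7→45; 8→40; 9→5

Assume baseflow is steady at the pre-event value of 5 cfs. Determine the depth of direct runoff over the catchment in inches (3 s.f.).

d ≈ 1.08 in

Direct runoff: 0.0, 3.0, 21.0, 41.0, 63.0, 55.0, 47.0, 40.0, 35.0, 0.0 cfs; ΣQ_DR = 305.0 cfs.
V = ΣQ_DR · Δt = 305.0 × 3600 s = 1.098 × 10^6 ft³.
Over A = 0.439 mi², depth = V / A = 1.08 in.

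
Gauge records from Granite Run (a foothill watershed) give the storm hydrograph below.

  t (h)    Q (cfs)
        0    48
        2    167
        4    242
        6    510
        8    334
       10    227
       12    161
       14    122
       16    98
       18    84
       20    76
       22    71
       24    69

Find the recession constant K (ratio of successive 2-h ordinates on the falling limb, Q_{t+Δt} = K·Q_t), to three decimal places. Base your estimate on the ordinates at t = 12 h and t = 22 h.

Using the recession-limb readings at t = 12 h and t = 22 h: Q falls from 161 to 71 cfs over 5 intervals.
K = (Q₂/Q₁)^(1/5) = (71/161)^(1/5) = 0.849.

K ≈ 0.849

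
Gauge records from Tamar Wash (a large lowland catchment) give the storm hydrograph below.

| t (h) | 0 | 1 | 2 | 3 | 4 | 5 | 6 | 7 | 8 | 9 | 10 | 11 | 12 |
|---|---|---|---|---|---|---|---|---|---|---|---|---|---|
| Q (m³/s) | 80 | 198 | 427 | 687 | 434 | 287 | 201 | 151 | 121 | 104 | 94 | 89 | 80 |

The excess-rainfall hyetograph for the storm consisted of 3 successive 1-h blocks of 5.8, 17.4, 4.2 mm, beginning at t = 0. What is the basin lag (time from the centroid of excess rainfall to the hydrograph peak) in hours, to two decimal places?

Centroid of excess rainfall: t_c = Σ P_i·t̄_i / ΣP_i = 1.4416 h (block centres at 0.5, 1.5, 2.5 h).
Hydrograph peak occurs at t = 3 h, so basin lag t_L = 3 − 1.4416 = 1.56 h.

t_L ≈ 1.56 h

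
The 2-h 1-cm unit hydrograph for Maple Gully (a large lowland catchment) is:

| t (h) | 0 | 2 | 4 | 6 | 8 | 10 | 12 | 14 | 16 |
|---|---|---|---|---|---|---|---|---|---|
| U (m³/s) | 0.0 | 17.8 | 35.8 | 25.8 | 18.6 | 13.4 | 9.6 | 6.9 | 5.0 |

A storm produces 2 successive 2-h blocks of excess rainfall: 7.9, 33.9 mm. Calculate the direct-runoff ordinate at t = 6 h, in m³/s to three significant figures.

Q ≈ 142 m³/s

By discrete convolution, Q_j = Σ (P_i / 10 mm) · U_{j−i}.
At t = 6 h (j=3): Q = (7.9/10)·25.8 + (33.9/10)·35.8 = 142 m³/s.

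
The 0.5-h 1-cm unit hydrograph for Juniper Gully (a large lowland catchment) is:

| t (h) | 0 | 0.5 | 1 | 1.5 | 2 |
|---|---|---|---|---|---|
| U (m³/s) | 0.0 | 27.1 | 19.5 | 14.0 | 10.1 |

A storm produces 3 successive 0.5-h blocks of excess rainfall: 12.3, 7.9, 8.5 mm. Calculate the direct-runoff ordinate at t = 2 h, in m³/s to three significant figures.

Q ≈ 40.1 m³/s

By discrete convolution, Q_j = Σ (P_i / 10 mm) · U_{j−i}.
At t = 2 h (j=4): Q = (12.3/10)·10.1 + (7.9/10)·14.0 + (8.5/10)·19.5 = 40.1 m³/s.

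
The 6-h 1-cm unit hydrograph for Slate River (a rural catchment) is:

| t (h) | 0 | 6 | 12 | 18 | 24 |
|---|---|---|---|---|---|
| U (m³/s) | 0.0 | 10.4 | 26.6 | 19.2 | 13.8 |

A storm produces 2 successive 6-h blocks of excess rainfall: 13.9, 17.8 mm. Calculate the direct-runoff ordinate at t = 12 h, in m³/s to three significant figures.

By discrete convolution, Q_j = Σ (P_i / 10 mm) · U_{j−i}.
At t = 12 h (j=2): Q = (13.9/10)·26.6 + (17.8/10)·10.4 = 55.5 m³/s.

Q ≈ 55.5 m³/s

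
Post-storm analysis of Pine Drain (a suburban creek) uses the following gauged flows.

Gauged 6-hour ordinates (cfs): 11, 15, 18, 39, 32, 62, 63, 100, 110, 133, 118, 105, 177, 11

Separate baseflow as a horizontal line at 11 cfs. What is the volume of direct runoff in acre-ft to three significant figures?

V ≈ 417 acre-ft

Direct-runoff ordinates (Q − Q_b): 0.0, 4.0, 7.0, 28.0, 21.0, 51.0, 52.0, 89.0, 99.0, 122.0, 107.0, 94.0, 166.0, 0.0 cfs.
ΣQ_DR = 840.0 cfs.
With Δt = 6 h = 21600 s, V = ΣQ_DR · Δt = 840.0 × 21600 = 1.81 × 10^7 ft³ = 417 acre-ft.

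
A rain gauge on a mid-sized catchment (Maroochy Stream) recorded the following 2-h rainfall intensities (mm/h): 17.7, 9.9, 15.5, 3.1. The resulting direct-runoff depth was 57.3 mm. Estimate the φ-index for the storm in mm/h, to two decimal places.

φ ≈ 4.82 mm/h

Only the 3 blocks with intensity above φ contribute runoff: 17.7, 9.9, 15.5 mm/h.
Σ(I−φ)·Δt = d  ⇒  (17.7+9.9+15.5 − 3φ)·2 = 57.3
φ = (43.10 − 57.3/2) / 3 = 4.82 mm/h.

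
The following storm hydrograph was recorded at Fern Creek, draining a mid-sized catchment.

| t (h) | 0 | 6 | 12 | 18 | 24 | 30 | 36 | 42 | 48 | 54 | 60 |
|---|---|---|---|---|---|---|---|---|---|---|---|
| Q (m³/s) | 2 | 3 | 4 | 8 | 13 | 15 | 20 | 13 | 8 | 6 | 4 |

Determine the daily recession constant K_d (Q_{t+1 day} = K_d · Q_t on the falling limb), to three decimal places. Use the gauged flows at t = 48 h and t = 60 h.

K_d ≈ 0.250

Between t = 48 h and t = 60 h the flow falls from 8 to 4 m³/s over 2×6 h = 12 h.
Per-interval ratio K = (4/8)^(1/2) = 0.7071; K_d = K^(24/6) = 0.250.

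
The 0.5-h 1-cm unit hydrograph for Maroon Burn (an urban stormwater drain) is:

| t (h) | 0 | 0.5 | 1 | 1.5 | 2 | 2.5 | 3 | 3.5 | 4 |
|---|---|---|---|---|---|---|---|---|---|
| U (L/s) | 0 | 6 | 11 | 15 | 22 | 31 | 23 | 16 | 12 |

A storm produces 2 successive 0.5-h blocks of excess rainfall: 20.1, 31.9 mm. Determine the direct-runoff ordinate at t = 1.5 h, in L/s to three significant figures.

By discrete convolution, Q_j = Σ (P_i / 10 mm) · U_{j−i}.
At t = 1.5 h (j=3): Q = (20.1/10)·15 + (31.9/10)·11 = 65.2 L/s.

Q ≈ 65.2 L/s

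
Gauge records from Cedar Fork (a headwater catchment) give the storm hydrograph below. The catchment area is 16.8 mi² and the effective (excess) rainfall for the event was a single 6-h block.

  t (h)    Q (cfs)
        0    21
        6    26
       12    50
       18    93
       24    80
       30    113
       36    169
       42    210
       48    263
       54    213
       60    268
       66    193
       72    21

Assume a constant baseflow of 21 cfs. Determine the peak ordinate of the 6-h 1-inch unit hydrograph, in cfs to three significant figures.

U_p ≈ 308 cfs

Direct runoff: 0.0, 5.0, 29.0, 72.0, 59.0, 92.0, 148.0, 189.0, 242.0, 192.0, 247.0, 172.0, 0.0 cfs; ΣQ_DR = 1447 cfs, peak = 247.0 cfs.
Runoff depth d = ΣQ_DR·Δt / A = 1447 × 21600 / (16.8 mi²) = 0.8008 in.
The 1-inch UH is the DRH scaled by (1 in)/d, so U_p = 247.0 × 1/0.8008 = 308 cfs.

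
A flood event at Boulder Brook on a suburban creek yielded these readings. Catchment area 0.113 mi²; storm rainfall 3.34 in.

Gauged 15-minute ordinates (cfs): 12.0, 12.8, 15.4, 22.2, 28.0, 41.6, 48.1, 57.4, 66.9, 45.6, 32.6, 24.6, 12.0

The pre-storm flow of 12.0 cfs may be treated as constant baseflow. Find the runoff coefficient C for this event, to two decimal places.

C ≈ 0.27

ΣQ_DR = 263.2 cfs; V = ΣQ_DR·Δt = 2.369 × 10^5 ft³.
Runoff depth d = V / A = 0.9023 in.
C = d / P = 0.9023 / 3.34 = 0.27.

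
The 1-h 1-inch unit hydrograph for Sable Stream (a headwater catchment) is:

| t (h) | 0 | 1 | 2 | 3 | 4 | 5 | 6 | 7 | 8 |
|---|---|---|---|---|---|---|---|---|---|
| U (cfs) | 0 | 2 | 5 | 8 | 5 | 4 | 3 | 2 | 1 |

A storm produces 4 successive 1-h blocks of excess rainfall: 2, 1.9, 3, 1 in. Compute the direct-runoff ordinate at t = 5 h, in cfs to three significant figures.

Q ≈ 46.5 cfs

By discrete convolution, Q_j = Σ (P_i / 1 in) · U_{j−i}.
At t = 5 h (j=5): Q = (2/1)·4 + (1.9/1)·5 + (3/1)·8 + (1/1)·5 = 46.5 cfs.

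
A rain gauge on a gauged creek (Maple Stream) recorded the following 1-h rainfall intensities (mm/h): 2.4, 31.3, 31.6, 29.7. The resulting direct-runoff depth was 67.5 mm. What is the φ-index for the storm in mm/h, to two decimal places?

Only the 3 blocks with intensity above φ contribute runoff: 31.3, 31.6, 29.7 mm/h.
Σ(I−φ)·Δt = d  ⇒  (31.3+31.6+29.7 − 3φ)·1 = 67.5
φ = (92.60 − 67.5/1) / 3 = 8.37 mm/h.

φ ≈ 8.37 mm/h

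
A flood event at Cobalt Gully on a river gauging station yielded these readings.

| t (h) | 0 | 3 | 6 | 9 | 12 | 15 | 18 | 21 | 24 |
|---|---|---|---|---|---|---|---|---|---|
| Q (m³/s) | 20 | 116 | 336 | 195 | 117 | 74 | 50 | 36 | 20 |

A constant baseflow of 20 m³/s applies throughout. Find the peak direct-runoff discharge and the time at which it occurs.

Subtracting baseflow gives direct-runoff ordinates: 0.0, 96.0, 316.0, 175.0, 97.0, 54.0, 30.0, 16.0, 0.0 m³/s.
The maximum is 316.0 m³/s, occurring at the reading for t = 6 h.

Q_p = 316.0 m³/s at t = 6 h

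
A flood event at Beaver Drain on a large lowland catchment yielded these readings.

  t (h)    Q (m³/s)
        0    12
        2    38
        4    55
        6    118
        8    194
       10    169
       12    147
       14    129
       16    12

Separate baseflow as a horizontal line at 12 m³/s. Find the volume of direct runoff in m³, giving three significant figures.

Direct-runoff ordinates (Q − Q_b): 0.0, 26.0, 43.0, 106.0, 182.0, 157.0, 135.0, 117.0, 0.0 m³/s.
ΣQ_DR = 766.0 m³/s.
With Δt = 2 h = 7200 s, V = ΣQ_DR · Δt = 766.0 × 7200 = 5.52 × 10^6 m³.

V ≈ 5.52 × 10^6 m³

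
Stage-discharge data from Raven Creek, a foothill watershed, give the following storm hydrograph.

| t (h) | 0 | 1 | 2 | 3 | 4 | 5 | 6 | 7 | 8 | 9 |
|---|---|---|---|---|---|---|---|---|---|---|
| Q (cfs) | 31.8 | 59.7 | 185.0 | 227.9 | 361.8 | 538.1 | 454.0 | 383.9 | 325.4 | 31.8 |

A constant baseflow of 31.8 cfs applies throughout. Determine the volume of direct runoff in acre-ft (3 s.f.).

Direct-runoff ordinates (Q − Q_b): 0.0, 27.9, 153.2, 196.1, 330.0, 506.3, 422.2, 352.1, 293.6, 0.0 cfs.
ΣQ_DR = 2281 cfs.
With Δt = 1 h = 3600 s, V = ΣQ_DR · Δt = 2281 × 3600 = 8.21 × 10^6 ft³ = 189 acre-ft.

V ≈ 189 acre-ft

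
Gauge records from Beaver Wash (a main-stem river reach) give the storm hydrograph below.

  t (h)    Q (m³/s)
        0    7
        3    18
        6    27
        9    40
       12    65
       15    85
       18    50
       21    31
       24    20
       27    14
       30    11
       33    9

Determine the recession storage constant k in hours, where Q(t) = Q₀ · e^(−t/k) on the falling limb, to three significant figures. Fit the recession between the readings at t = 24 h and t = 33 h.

k ≈ 11.3 h

On the falling limb, Q drops from 20 to 9 m³/s between t = 24 h and t = 33 h (Δt = 9 h).
k = −Δt / ln(Q₂/Q₁) = −9 / ln(9/20) = 11.3 h.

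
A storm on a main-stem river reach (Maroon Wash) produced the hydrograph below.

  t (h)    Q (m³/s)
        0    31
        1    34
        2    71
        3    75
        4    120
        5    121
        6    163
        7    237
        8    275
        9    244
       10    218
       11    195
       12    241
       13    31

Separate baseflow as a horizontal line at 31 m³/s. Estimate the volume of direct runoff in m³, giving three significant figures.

V ≈ 5.84 × 10^6 m³

Direct-runoff ordinates (Q − Q_b): 0.0, 3.0, 40.0, 44.0, 89.0, 90.0, 132.0, 206.0, 244.0, 213.0, 187.0, 164.0, 210.0, 0.0 m³/s.
ΣQ_DR = 1622 m³/s.
With Δt = 1 h = 3600 s, V = ΣQ_DR · Δt = 1622 × 3600 = 5.84 × 10^6 m³.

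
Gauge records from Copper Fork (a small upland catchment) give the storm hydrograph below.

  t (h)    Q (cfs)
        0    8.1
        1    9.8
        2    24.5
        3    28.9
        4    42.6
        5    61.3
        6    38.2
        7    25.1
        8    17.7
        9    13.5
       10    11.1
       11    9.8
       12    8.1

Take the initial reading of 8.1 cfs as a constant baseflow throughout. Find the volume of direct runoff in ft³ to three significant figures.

V ≈ 6.96 × 10^5 ft³

Direct-runoff ordinates (Q − Q_b): 0.0, 1.7, 16.4, 20.8, 34.5, 53.2, 30.1, 17.0, 9.6, 5.4, 3.0, 1.7, 0.0 cfs.
ΣQ_DR = 193.4 cfs.
With Δt = 1 h = 3600 s, V = ΣQ_DR · Δt = 193.4 × 3600 = 6.96 × 10^5 ft³.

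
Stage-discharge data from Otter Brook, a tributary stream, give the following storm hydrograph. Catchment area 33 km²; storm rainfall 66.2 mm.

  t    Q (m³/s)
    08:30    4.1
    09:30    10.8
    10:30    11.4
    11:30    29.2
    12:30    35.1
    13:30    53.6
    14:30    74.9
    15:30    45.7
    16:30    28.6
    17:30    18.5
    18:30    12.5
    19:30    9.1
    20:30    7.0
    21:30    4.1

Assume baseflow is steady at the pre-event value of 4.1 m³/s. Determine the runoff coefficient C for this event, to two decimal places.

ΣQ_DR = 287.2 m³/s; V = ΣQ_DR·Δt = 1.034 × 10^6 m³.
Runoff depth d = V / A = 31.33 mm.
C = d / P = 31.33 / 66.2 = 0.47.

C ≈ 0.47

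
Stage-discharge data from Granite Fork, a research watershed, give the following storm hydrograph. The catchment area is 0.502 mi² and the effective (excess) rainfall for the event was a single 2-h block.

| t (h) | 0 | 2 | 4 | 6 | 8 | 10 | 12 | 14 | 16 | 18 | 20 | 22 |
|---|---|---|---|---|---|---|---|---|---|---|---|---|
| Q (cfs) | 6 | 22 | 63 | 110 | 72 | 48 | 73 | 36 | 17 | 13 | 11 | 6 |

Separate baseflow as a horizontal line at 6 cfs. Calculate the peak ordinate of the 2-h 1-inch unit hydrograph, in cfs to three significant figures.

Direct runoff: 0.0, 16.0, 57.0, 104.0, 66.0, 42.0, 67.0, 30.0, 11.0, 7.0, 5.0, 0.0 cfs; ΣQ_DR = 405.0 cfs, peak = 104.0 cfs.
Runoff depth d = ΣQ_DR·Δt / A = 405.0 × 7200 / (0.502 mi²) = 2.500 in.
The 1-inch UH is the DRH scaled by (1 in)/d, so U_p = 104.0 × 1/2.500 = 41.6 cfs.

U_p ≈ 41.6 cfs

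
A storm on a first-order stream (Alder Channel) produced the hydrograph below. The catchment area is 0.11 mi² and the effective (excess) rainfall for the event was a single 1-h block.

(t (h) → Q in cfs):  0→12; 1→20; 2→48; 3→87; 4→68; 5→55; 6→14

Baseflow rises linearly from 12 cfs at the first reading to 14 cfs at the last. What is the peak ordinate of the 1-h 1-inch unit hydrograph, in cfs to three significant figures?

U_p ≈ 24.7 cfs

Direct runoff: 0.00, 7.67, 35.33, 74.00, 54.67, 41.33, 0.00 cfs; ΣQ_DR = 213.0 cfs, peak = 74.00 cfs.
Runoff depth d = ΣQ_DR·Δt / A = 213.0 × 3600 / (0.11 mi²) = 3.001 in.
The 1-inch UH is the DRH scaled by (1 in)/d, so U_p = 74.00 × 1/3.001 = 24.7 cfs.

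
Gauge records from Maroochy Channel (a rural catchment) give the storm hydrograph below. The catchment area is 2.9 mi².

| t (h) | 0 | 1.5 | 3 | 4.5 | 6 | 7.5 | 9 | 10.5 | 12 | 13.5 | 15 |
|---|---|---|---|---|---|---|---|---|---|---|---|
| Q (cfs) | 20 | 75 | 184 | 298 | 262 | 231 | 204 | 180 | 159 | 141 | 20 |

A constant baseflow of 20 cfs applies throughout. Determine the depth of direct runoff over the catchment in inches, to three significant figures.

Direct runoff: 0.0, 55.0, 164.0, 278.0, 242.0, 211.0, 184.0, 160.0, 139.0, 121.0, 0.0 cfs; ΣQ_DR = 1554 cfs.
V = ΣQ_DR · Δt = 1554 × 5400 s = 8.392 × 10^6 ft³.
Over A = 2.9 mi², depth = V / A = 1.25 in.

d ≈ 1.25 in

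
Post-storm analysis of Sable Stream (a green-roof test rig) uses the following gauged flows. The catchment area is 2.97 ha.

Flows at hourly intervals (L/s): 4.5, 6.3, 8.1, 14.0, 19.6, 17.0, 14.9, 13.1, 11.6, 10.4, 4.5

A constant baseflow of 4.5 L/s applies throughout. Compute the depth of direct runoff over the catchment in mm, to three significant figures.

Direct runoff: 0.0, 1.8, 3.6, 9.5, 15.1, 12.5, 10.4, 8.6, 7.1, 5.9, 0.0 L/s; ΣQ_DR = 74.50 L/s.
V = ΣQ_DR · Δt = 74.50 × 3600 s = 2.682 × 10^5 L.
Over A = 2.97 ha, depth = V / A = 9.03 mm.

d ≈ 9.03 mm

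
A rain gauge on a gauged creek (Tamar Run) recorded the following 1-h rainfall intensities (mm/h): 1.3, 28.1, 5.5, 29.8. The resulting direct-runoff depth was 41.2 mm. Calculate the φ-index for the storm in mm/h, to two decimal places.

φ ≈ 8.35 mm/h

Only the 2 blocks with intensity above φ contribute runoff: 28.1, 29.8 mm/h.
Σ(I−φ)·Δt = d  ⇒  (28.1+29.8 − 2φ)·1 = 41.2
φ = (57.90 − 41.2/1) / 2 = 8.35 mm/h.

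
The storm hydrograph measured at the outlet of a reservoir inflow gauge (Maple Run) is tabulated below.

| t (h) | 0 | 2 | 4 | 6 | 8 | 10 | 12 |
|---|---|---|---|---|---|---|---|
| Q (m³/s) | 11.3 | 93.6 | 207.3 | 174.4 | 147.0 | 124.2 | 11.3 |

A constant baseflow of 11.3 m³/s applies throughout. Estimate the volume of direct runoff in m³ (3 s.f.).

V ≈ 4.97 × 10^6 m³

Direct-runoff ordinates (Q − Q_b): 0.0, 82.3, 196.0, 163.1, 135.7, 112.9, 0.0 m³/s.
ΣQ_DR = 690.0 m³/s.
With Δt = 2 h = 7200 s, V = ΣQ_DR · Δt = 690.0 × 7200 = 4.97 × 10^6 m³.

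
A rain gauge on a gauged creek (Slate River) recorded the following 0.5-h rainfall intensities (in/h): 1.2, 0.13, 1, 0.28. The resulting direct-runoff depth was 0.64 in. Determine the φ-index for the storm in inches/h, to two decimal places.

φ ≈ 0.46 in/h

Only the 2 blocks with intensity above φ contribute runoff: 1.2, 1 in/h.
Σ(I−φ)·Δt = d  ⇒  (1.2+1 − 2φ)·0.5 = 0.64
φ = (2.200 − 0.64/0.5) / 2 = 0.46 in/h.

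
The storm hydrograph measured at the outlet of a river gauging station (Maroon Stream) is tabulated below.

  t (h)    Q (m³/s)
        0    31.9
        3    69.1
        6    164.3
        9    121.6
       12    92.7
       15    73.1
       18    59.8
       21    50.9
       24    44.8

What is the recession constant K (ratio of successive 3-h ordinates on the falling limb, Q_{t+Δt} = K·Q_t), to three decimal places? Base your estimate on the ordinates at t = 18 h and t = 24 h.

Using the recession-limb readings at t = 18 h and t = 24 h: Q falls from 59.8 to 44.8 m³/s over 2 intervals.
K = (Q₂/Q₁)^(1/2) = (44.8/59.8)^(1/2) = 0.866.

K ≈ 0.866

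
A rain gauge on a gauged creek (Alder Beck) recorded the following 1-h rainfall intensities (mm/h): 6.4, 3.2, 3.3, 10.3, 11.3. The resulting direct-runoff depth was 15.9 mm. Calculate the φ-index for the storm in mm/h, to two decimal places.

φ ≈ 4.03 mm/h

Only the 3 blocks with intensity above φ contribute runoff: 6.4, 10.3, 11.3 mm/h.
Σ(I−φ)·Δt = d  ⇒  (6.4+10.3+11.3 − 3φ)·1 = 15.9
φ = (28.00 − 15.9/1) / 3 = 4.03 mm/h.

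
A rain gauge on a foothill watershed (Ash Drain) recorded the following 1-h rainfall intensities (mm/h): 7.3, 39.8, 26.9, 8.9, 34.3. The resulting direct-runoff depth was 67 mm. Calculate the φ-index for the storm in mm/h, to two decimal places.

Only the 3 blocks with intensity above φ contribute runoff: 39.8, 26.9, 34.3 mm/h.
Σ(I−φ)·Δt = d  ⇒  (39.8+26.9+34.3 − 3φ)·1 = 67
φ = (101.0 − 67/1) / 3 = 11.33 mm/h.

φ ≈ 11.33 mm/h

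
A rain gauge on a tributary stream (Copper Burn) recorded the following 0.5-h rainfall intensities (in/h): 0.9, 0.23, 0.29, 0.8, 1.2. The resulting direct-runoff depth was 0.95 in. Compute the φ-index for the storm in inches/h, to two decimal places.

φ ≈ 0.33 in/h

Only the 3 blocks with intensity above φ contribute runoff: 0.9, 0.8, 1.2 in/h.
Σ(I−φ)·Δt = d  ⇒  (0.9+0.8+1.2 − 3φ)·0.5 = 0.95
φ = (2.900 − 0.95/0.5) / 3 = 0.33 in/h.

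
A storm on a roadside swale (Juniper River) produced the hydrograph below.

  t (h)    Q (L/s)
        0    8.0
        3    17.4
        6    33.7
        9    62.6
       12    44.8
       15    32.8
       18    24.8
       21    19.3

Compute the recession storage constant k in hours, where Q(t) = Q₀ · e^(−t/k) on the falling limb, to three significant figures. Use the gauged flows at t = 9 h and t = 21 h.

On the falling limb, Q drops from 62.6 to 19.3 L/s between t = 9 h and t = 21 h (Δt = 12 h).
k = −Δt / ln(Q₂/Q₁) = −12 / ln(19.3/62.6) = 10.2 h.

k ≈ 10.2 h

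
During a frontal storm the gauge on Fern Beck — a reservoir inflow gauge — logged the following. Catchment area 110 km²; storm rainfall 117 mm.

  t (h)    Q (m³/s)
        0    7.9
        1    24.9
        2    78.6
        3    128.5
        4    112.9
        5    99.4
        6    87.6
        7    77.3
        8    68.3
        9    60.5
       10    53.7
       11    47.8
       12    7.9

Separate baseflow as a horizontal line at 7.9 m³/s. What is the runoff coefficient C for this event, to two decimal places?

C ≈ 0.21

ΣQ_DR = 752.6 m³/s; V = ΣQ_DR·Δt = 2.709 × 10^6 m³.
Runoff depth d = V / A = 24.63 mm.
C = d / P = 24.63 / 117 = 0.21.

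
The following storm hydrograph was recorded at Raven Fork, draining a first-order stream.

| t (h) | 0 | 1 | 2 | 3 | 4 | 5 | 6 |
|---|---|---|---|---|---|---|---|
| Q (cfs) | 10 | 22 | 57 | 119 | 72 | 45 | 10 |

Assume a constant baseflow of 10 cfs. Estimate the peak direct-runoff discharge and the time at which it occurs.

Subtracting baseflow gives direct-runoff ordinates: 0.0, 12.0, 47.0, 109.0, 62.0, 35.0, 0.0 cfs.
The maximum is 109.0 cfs, occurring at the reading for t = 3 h.

Q_p = 109.0 cfs at t = 3 h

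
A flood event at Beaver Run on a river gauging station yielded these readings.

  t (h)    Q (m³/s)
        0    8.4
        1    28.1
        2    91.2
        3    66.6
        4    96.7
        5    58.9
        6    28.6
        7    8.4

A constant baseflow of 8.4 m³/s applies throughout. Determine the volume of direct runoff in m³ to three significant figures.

V ≈ 1.15 × 10^6 m³

Direct-runoff ordinates (Q − Q_b): 0.0, 19.7, 82.8, 58.2, 88.3, 50.5, 20.2, 0.0 m³/s.
ΣQ_DR = 319.7 m³/s.
With Δt = 1 h = 3600 s, V = ΣQ_DR · Δt = 319.7 × 3600 = 1.15 × 10^6 m³.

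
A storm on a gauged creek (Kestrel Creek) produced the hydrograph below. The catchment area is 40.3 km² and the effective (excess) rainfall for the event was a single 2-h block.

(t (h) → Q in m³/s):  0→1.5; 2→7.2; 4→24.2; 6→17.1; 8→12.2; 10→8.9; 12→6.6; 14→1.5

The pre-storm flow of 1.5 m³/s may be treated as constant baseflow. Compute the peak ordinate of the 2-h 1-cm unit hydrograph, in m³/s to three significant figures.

U_p ≈ 18.9 m³/s

Direct runoff: 0.0, 5.7, 22.7, 15.6, 10.7, 7.4, 5.1, 0.0 m³/s; ΣQ_DR = 67.20 m³/s, peak = 22.7 m³/s.
Runoff depth d = ΣQ_DR·Δt / A = 67.20 × 7200 / (40.3 km²) = 12.01 mm.
The 1-cm UH is the DRH scaled by (10 mm)/d, so U_p = 22.7 × 10/12.01 = 18.9 m³/s.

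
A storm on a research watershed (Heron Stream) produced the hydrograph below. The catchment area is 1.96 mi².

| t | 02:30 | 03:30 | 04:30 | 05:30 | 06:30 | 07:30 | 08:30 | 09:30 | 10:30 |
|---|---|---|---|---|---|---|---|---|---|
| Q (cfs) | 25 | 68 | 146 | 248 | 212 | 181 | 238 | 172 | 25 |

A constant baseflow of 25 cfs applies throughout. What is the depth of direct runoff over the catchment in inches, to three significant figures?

Direct runoff: 0.0, 43.0, 121.0, 223.0, 187.0, 156.0, 213.0, 147.0, 0.0 cfs; ΣQ_DR = 1090 cfs.
V = ΣQ_DR · Δt = 1090 × 3600 s = 3.924 × 10^6 ft³.
Over A = 1.96 mi², depth = V / A = 0.862 in.

d ≈ 0.862 in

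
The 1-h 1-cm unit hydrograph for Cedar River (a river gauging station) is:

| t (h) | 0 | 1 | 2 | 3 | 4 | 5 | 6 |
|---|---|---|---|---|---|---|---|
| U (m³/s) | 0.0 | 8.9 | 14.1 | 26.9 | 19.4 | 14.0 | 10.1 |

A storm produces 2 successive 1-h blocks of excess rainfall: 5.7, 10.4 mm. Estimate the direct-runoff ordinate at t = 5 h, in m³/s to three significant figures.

Q ≈ 28.2 m³/s

By discrete convolution, Q_j = Σ (P_i / 10 mm) · U_{j−i}.
At t = 5 h (j=5): Q = (5.7/10)·14.0 + (10.4/10)·19.4 = 28.2 m³/s.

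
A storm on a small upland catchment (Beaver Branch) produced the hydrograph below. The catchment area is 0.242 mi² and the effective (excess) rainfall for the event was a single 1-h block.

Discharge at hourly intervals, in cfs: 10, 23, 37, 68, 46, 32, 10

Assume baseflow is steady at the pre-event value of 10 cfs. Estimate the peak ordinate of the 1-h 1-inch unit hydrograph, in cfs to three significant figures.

Direct runoff: 0.0, 13.0, 27.0, 58.0, 36.0, 22.0, 0.0 cfs; ΣQ_DR = 156.0 cfs, peak = 58.0 cfs.
Runoff depth d = ΣQ_DR·Δt / A = 156.0 × 3600 / (0.242 mi²) = 0.9989 in.
The 1-inch UH is the DRH scaled by (1 in)/d, so U_p = 58.0 × 1/0.9989 = 58.1 cfs.

U_p ≈ 58.1 cfs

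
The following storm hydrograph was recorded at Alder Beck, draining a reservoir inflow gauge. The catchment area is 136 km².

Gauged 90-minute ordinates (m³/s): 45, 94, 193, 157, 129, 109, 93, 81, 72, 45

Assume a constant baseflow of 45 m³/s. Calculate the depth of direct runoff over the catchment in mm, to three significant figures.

d ≈ 22.6 mm

Direct runoff: 0.0, 49.0, 148.0, 112.0, 84.0, 64.0, 48.0, 36.0, 27.0, 0.0 m³/s; ΣQ_DR = 568.0 m³/s.
V = ΣQ_DR · Δt = 568.0 × 5400 s = 3.067 × 10^6 m³.
Over A = 136 km², depth = V / A = 22.6 mm.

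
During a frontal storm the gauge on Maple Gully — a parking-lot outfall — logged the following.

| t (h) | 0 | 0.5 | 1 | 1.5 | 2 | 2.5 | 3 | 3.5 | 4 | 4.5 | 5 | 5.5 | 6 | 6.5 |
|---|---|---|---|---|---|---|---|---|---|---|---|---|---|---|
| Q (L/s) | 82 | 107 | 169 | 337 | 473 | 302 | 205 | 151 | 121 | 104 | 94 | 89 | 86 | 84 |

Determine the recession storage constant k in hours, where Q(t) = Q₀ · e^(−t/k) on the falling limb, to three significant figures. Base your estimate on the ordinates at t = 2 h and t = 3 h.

On the falling limb, Q drops from 473 to 205 L/s between t = 2 h and t = 3 h (Δt = 1 h).
k = −Δt / ln(Q₂/Q₁) = −1 / ln(205/473) = 1.20 h.

k ≈ 1.20 h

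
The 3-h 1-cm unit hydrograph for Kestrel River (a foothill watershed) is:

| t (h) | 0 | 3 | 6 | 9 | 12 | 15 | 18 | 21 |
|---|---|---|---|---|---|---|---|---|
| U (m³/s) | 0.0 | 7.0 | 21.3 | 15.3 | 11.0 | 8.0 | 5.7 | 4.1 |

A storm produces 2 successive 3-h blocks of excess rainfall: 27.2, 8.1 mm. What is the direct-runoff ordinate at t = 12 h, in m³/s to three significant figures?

By discrete convolution, Q_j = Σ (P_i / 10 mm) · U_{j−i}.
At t = 12 h (j=4): Q = (27.2/10)·11.0 + (8.1/10)·15.3 = 42.3 m³/s.

Q ≈ 42.3 m³/s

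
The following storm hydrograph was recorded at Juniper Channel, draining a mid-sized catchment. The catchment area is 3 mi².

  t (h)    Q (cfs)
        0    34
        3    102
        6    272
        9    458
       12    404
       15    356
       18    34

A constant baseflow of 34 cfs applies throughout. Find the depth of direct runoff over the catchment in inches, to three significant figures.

d ≈ 2.20 in

Direct runoff: 0.0, 68.0, 238.0, 424.0, 370.0, 322.0, 0.0 cfs; ΣQ_DR = 1422 cfs.
V = ΣQ_DR · Δt = 1422 × 10800 s = 1.536 × 10^7 ft³.
Over A = 3 mi², depth = V / A = 2.20 in.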